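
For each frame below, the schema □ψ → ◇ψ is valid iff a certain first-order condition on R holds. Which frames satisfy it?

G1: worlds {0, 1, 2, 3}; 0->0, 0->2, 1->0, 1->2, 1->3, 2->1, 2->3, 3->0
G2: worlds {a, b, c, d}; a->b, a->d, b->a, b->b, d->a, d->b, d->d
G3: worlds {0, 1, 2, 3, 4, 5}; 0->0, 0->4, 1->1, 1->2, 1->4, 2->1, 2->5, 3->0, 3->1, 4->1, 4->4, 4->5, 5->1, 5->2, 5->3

The schema corresponds to seriality: ∀x ∃y Rxy.
G1: holds.
G2: fails — world c has no successor.
G3: holds.
Valid on: G1, G3.

G1, G3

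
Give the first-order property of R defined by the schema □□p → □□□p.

∀x ∀z (xR³z → ∃w (xR²w ∧ z = w))

This is a Sahlqvist (Geach-type) schema ◇^0□^2p → □^3◇^0p.
Minimal-valuation argument: fix x; take any y with xR^0y and any z with xR^3z. Set V(p) to the set of worlds R-reachable from y in exactly 2 steps. Then □^2p holds at y, so the antecedent holds at x; validity forces ◇^0p at z, giving a w with zR^0w and yR^2w.
First-order correspondent: ∀x ∀z (xR³z → ∃w (xR²w ∧ z = w)).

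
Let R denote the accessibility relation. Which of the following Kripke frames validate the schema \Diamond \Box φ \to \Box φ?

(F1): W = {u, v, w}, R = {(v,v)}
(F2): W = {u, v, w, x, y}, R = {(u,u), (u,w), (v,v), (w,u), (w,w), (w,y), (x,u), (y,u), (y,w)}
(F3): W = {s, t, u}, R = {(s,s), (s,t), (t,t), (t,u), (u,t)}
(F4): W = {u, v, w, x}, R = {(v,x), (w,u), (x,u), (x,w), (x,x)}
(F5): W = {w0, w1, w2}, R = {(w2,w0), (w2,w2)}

(F1)

Frame correspondent (Sahlqvist): \forall x \forall y \forall z (Rxy \wedge Rxz \to Ryz) — i.e. the Euclidean property.
(F1): ✓.
(F2): fails — Rwu and Rwy but not Ruy.
(F3): fails — Rst and Rss but not Rts.
(F4): fails — Rwu and Rwu but not Ruu.
(F5): fails — Rw2w0 and Rw2w0 but not Rw0w0.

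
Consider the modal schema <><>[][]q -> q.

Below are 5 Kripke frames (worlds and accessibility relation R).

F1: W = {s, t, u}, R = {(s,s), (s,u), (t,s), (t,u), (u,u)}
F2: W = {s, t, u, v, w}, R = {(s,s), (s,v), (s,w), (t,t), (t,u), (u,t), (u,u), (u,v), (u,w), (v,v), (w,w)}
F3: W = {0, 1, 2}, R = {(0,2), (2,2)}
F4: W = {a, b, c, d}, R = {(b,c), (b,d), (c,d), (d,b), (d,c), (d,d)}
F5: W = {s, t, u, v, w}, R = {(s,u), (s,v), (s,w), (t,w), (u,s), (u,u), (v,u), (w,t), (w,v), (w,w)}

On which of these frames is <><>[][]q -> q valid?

The schema corresponds to a generalized confluence (Geach) condition: forall x forall y (x R^2 y -> exists w (y R^2 w & x = w)).
F1: fails — sR²u but no w with uR²w and s=w.
F2: fails — sR²v but no w* with vR²w* and s=w*.
F3: fails — 0R²2 but no w with 2R²w and 0=w.
F4: ✓.
F5: fails — sR²t but no w* with tR²w* and s=w*.

F4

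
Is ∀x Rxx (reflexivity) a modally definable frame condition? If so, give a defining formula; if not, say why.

Definable; □r → r defines it

The condition is reflexivity. A defining modal formula is □r → r.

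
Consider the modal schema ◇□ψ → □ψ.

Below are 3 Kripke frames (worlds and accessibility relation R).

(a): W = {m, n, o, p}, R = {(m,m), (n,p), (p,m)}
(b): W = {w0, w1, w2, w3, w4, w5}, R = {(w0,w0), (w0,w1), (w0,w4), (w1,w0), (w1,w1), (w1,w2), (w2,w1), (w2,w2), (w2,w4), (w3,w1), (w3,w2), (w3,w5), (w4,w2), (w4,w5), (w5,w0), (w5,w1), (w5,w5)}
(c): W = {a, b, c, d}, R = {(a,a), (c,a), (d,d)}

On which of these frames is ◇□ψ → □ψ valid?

(c)

This is the axiom for the Euclidean property; its first-order frame correspondent is ∀x ∀y ∀z (Rxy ∧ Rxz → Ryz).
(a): fails — Rnp and Rnp but not Rpp.
(b): fails — Rw0w4 and Rw0w4 but not Rw4w4.
(c): condition met.
Valid on: (c).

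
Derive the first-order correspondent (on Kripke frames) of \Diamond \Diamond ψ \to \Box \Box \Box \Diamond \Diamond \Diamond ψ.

\forall x \forall y \forall z ((x R^2 y \wedge x R^3 z) \to \exists w (y = w \wedge z R^3 w))

This is a Sahlqvist (Geach-type) schema ◇^2□^0ψ → □^3◇^3ψ.
First-order correspondent: \forall x \forall y \forall z ((x R^2 y \wedge x R^3 z) \to \exists w (y = w \wedge z R^3 w)).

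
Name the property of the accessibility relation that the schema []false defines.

Emptiness of R

This is the Ver axiom.
Its frame correspondent is emptiness of R — forall x forall y ~Rxy.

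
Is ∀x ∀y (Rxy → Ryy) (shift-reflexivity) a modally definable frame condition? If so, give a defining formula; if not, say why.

Definable; □(□p → p) defines it

Yes: it is shift-reflexivity, defined by the T□ schema □(□p → p).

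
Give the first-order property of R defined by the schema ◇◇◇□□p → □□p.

This is a Sahlqvist (Geach-type) schema ◇^3□^2p → □^2◇^0p.
First-order correspondent: ∀x ∀y ∀z ((xR³y ∧ xR²z) → ∃w (yR²w ∧ z = w)).

∀x ∀y ∀z ((xR³y ∧ xR²z) → ∃w (yR²w ∧ z = w))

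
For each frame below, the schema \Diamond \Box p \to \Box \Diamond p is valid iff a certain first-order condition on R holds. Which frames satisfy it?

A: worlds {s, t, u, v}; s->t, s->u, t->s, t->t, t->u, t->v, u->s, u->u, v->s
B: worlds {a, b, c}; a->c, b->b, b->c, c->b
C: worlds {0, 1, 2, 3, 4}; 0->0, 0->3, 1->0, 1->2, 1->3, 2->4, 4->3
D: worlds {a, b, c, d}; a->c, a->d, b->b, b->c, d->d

B

This is the axiom for convergence; its first-order frame correspondent is \forall x \forall y \forall z (Rxy \wedge Rxz \to \exists w (Ryw \wedge Rzw)).
A: fails — Rtv and Rts but v and s have no common successor.
B: holds.
C: fails — R00 and R03 but 0 and 3 have no common successor.
D: fails — Rac and Rac but c and c have no common successor.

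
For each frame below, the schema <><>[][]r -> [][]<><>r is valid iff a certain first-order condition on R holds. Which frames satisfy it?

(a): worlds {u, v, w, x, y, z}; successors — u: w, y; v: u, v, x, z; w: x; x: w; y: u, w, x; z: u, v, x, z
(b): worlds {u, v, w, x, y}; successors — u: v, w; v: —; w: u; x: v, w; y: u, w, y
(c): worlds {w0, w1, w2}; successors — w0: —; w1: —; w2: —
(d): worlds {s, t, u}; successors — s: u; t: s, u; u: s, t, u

This is the axiom for a generalized confluence (Geach) condition; its first-order frame correspondent is forall x forall y forall z ((x R^2 y & x R^2 z) -> exists w (y R^2 w & z R^2 w)).
(a): fails — uR²w, uR²x but no t with wR²t and xR²t.
(b): fails — wR²v, wR²v but no t with vR²t and vR²t.
(c): satisfies the condition.
(d): satisfies the condition.

(c), (d)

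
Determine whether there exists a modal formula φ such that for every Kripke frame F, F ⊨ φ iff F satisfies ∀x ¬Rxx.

Not modally definable

Modal frame validity is preserved under surjective bounded morphisms.
The 5-cycle (worlds 0,1,2,3,4 with 0→1→2→3→4→0) is irreflexive, and the map sending every world to a single reflexive point • is a surjective bounded morphism (forth: every edge maps to (•,•); back: every world has a successor). So any modal formula valid on the 5-cycle is also valid on the reflexive point, which is not irreflexive.
Hence irreflexivity is not modally definable.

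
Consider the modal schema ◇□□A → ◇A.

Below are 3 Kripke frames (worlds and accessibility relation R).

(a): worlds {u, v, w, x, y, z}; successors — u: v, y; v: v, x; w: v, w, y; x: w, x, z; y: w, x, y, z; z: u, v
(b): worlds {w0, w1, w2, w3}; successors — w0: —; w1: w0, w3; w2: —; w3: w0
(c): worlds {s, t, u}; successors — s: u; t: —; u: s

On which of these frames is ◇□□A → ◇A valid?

The schema corresponds to a generalized confluence (Geach) condition: ∀x ∀y (xRy → ∃w (yR²w ∧ xRw)).
(a): satisfies the condition.
(b): fails — w1Rw0 but no w with w0R²w and w1Rw.
(c): satisfies the condition.

(a), (c)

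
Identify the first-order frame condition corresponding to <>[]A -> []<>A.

Suppose ◇□A→□◇A is valid. Take Rxy, Rxz and set V(A)={w : Ryw}. Then □A at y so ◇□A at x, so □◇A at x, so ◇A at z, giving w with Rzw and Ryw.
The converse is a direct semantic check.
So the correspondent is convergence.

convergence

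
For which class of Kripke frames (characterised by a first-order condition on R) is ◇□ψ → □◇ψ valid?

convergence: ∀x ∀y ∀z (Rxy ∧ Rxz → ∃w (Ryw ∧ Rzw))

This is the .2 axiom.
Its frame correspondent is convergence — ∀x ∀y ∀z (Rxy ∧ Rxz → ∃w (Ryw ∧ Rzw)).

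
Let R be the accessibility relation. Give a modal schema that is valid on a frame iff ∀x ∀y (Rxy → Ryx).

p → □◇p

A defining formula is p → □◇p (the B axiom).
Suppose p→□◇p is valid. Take Rxy and set V(p)={x}. Then p at x, so □◇p at x, so ◇p at y, so some z with Ryz has p; z=x, i.e. Ryx.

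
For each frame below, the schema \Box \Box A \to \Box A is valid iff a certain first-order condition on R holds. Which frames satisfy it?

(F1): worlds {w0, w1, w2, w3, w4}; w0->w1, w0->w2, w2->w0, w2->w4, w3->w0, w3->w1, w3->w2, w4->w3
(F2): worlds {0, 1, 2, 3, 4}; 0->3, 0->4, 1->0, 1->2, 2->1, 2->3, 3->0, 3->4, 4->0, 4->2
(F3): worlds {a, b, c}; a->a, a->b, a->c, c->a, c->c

(F3)

The schema corresponds to density: \forall x \forall y (Rxy \to \exists z (Rxz \wedge Rzy)).
(F1): fails — Rw2w4 but no z with Rw2z and Rzw4.
(F2): fails — R10 but no z with R1z and Rz0.
(F3): holds.
Valid on: (F3).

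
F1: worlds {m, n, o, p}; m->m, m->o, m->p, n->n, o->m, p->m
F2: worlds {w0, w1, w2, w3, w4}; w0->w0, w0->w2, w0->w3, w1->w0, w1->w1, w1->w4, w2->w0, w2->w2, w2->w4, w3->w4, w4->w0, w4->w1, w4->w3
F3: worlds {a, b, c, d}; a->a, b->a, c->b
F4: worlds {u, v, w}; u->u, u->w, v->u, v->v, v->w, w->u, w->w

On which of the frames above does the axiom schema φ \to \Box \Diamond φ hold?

F1

This is the axiom for symmetry; its first-order frame correspondent is \forall x \forall y (Rxy \to Ryx).
F1: ✓.
F2: fails — Rw1w0 but not Rw0w1.
F3: fails — Rba but not Rab.
F4: fails — Rvw but not Rwv.
Valid on: F1.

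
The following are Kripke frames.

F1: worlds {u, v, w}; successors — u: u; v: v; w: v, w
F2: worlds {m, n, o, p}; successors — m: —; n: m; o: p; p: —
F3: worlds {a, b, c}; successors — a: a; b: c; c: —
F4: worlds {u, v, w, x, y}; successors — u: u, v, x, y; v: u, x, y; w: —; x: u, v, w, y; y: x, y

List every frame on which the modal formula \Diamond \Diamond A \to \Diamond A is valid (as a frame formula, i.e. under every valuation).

This is the axiom for transitivity; its first-order frame correspondent is \forall x \forall y \forall z (Rxy \wedge Ryz \to Rxz).
F1: condition met.
F2: condition met.
F3: condition met.
F4: fails — Ryx and Rxw but not Ryw.
Valid on: F1, F2, F3.

F1, F2, F3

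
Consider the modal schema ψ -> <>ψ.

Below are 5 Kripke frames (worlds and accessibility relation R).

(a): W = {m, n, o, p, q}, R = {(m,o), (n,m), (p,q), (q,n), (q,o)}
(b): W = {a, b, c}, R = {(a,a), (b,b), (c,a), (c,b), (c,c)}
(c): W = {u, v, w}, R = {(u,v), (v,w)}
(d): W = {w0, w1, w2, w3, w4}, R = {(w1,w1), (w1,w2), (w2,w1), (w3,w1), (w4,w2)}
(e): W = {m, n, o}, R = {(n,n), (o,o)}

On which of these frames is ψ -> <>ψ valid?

Frame correspondent (Sahlqvist): forall x Rxx — i.e. reflexivity.
(a): fails — world m does not see itself.
(b): condition met.
(c): fails — world u does not see itself.
(d): fails — world w0 does not see itself.
(e): fails — world m does not see itself.
Valid on: (b).

(b)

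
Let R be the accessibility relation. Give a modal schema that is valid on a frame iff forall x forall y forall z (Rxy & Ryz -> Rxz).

A defining formula is □q → □□q (the 4 axiom).
Suppose □q→□□q is valid. Take Rxy, Ryz and set V(q)={w : Rxw}. Then □q at x, so □□q at x, so □q at y, so q at z, i.e. Rxz.

□q → □□q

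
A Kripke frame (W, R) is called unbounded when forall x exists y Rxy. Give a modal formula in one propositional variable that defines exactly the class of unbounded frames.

This is seriality; the standard corresponding axiom is D: □q → ◇q.
Suppose □q→◇q is valid. At any x set V(q)=W. Then □q at x, so ◇q at x, so x has a successor.

□q → ◇q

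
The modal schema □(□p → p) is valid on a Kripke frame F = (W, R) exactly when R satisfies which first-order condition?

Suppose □(□p→p) is valid. Take Rxy and set V(p)={w : Ryw}. Then at y, □p holds; since □(□p→p) at x, □p→p at y, so p at y, i.e. Ryy.

shift-reflexivity: ∀x ∀y (Rxy → Ryy)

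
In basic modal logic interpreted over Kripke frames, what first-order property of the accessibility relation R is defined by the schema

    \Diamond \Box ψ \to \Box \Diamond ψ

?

Convergence

Suppose ◇□ψ→□◇ψ is valid. Take Rxy, Rxz and set V(ψ)={w : Ryw}. Then □ψ at y so ◇□ψ at x, so □◇ψ at x, so ◇ψ at z, giving w with Rzw and Ryw.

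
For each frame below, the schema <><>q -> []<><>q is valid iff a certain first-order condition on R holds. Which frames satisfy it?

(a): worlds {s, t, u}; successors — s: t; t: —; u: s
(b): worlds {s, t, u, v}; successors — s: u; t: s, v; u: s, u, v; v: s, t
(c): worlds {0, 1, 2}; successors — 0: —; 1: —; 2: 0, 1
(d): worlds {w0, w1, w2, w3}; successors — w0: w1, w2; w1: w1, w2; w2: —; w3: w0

(c)

This is the axiom for a generalized confluence (Geach) condition; its first-order frame correspondent is forall x forall y forall z ((x R^2 y & xRz) -> exists w (y = w & z R^2 w)).
(a): fails — uR²t, uRs but no w with t=w and sR²w.
(b): fails — tR²t, tRs but no w with t=w and sR²w.
(c): ✓.
(d): fails — w0R²w1, w0Rw2 but no w with w1=w and w2R²w.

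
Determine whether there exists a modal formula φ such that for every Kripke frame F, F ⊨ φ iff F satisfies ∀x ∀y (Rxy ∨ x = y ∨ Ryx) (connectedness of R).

Not definable by any modal formula

Modal frame validity is preserved under disjoint unions.
Take 2 disjoint single-world reflexive frames: each is trivially connected, but their disjoint union has 2 worlds with no edge between distinct components, so it is not connected.
So the class is not modally definable.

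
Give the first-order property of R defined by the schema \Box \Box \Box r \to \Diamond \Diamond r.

\forall x \exists w (x R^3 w \wedge x R^2 w)

This is a Sahlqvist (Geach-type) schema ◇^0□^3r → □^0◇^2r.
First-order correspondent: \forall x \exists w (x R^3 w \wedge x R^2 w).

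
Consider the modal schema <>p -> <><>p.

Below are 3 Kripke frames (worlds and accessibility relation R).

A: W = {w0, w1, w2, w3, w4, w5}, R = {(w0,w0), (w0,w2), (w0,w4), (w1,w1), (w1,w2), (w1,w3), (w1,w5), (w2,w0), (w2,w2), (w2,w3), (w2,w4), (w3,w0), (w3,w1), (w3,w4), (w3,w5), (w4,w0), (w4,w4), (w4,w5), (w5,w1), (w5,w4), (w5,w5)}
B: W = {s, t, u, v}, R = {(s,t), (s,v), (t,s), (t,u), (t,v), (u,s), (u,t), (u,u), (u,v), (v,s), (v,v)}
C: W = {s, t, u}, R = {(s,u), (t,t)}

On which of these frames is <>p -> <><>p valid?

A

Frame correspondent (Sahlqvist): forall x forall y (xRy -> exists w (y = w & x R^2 w)) — i.e. a generalized confluence (Geach) condition.
A: ✓.
B: fails — sRt but no w with t=w and sR²w.
C: fails — sRu but no w with u=w and sR²w.
Valid on: A.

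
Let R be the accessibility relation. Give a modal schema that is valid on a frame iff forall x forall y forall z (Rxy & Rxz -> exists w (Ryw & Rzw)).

◇□p → □◇p

This is convergence; the standard corresponding axiom is .2: ◇□p → □◇p.
Suppose ◇□p→□◇p is valid. Take Rxy, Rxz and set V(p)={w : Ryw}. Then □p at y so ◇□p at x, so □◇p at x, so ◇p at z, giving w with Rzw and Ryw.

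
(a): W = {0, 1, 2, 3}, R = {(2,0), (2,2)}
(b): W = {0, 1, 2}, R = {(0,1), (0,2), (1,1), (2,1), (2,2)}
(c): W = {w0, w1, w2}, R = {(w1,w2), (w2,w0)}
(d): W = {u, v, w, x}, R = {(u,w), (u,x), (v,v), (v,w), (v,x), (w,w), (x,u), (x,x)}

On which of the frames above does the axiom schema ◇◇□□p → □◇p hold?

(b)

The schema corresponds to a generalized confluence (Geach) condition: ∀x ∀y ∀z ((xR²y ∧ xRz) → ∃w (yR²w ∧ zRw)).
(a): fails — 2R²0, 2R0 but no w with 0R²w and 0Rw.
(b): satisfies the condition.
(c): fails — w1R²w0, w1Rw2 but no w with w0R²w and w2Rw.
(d): fails — uR²w, uRx but no t with wR²t and xRt.
Valid on: (b).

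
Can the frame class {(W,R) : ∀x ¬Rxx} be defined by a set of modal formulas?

If a class were modally definable it would be closed under surjective bounded morphisms (Goldblatt–Thomason).
The 5-cycle (worlds s,t,u,v,w with s→t→u→v→w→s) is irreflexive, and the map sending every world to a single reflexive point • is a surjective bounded morphism (forth: every edge maps to (•,•); back: every world has a successor). So any modal formula valid on the 5-cycle is also valid on the reflexive point, which is not irreflexive.
Hence irreflexivity is not modally definable.

No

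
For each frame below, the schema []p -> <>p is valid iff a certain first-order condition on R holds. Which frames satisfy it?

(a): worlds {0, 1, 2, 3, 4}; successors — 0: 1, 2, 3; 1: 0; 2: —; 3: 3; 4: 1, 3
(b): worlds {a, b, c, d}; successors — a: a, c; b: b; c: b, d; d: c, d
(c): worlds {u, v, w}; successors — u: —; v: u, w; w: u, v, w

This is the axiom for seriality; its first-order frame correspondent is forall x exists y Rxy.
(a): fails — world 2 has no successor.
(b): holds.
(c): fails — world u has no successor.

(b)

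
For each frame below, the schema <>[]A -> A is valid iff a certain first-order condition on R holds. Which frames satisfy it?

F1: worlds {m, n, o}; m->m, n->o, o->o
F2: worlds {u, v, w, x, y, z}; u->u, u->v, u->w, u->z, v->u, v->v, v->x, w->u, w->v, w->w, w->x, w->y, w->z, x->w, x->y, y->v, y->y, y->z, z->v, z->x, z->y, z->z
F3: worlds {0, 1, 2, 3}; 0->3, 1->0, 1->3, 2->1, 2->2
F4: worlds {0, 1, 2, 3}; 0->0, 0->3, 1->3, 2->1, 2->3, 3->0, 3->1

This is the axiom for symmetry; its first-order frame correspondent is forall x forall y (Rxy -> Ryx).
F1: fails — Rno but not Ron.
F2: fails — Ryv but not Rvy.
F3: fails — R10 but not R01.
F4: fails — R23 but not R32.

none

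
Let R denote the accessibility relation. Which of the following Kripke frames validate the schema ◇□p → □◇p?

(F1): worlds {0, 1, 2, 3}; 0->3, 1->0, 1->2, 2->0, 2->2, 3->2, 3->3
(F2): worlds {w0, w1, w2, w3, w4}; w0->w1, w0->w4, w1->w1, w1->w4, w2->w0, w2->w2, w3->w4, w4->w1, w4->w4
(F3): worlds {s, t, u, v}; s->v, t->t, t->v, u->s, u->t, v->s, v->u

none

This is the axiom for convergence; its first-order frame correspondent is ∀x ∀y ∀z (Rxy ∧ Rxz → ∃w (Ryw ∧ Rzw)).
(F1): fails — R10 and R12 but 0 and 2 have no common successor.
(F2): fails — Rw2w2 and Rw2w0 but w2 and w0 have no common successor.
(F3): fails — Rtv and Rtt but v and t have no common successor.
Valid on no frame.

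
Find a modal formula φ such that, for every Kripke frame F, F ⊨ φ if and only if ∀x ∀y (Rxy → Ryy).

A defining formula is □(□s → s) (the T□ axiom).
Suppose □(□s→s) is valid. Take Rxy and set V(s)={w : Ryw}. Then at y, □s holds; since □(□s→s) at x, □s→s at y, so s at y, i.e. Ryy.

□(□s → s)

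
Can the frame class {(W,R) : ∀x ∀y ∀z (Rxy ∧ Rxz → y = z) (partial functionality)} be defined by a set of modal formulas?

Yes — defined by ◇q → □q

Yes: it is partial functionality, defined by the CD schema ◇q → □q.
Suppose ◇q→□q is valid. Take Rxy, Rxz and set V(q)={y}. Then ◇q at x, so □q at x, so q at z, i.e. z=y.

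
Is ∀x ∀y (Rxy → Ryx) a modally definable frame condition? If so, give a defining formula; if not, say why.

Definable; q → □◇q defines it

This is a Sahlqvist condition; the B axiom q → □◇q defines it.
Suppose q→□◇q is valid. Take Rxy and set V(q)={x}. Then q at x, so □◇q at x, so ◇q at y, so some z with Ryz has q; z=x, i.e. Ryx.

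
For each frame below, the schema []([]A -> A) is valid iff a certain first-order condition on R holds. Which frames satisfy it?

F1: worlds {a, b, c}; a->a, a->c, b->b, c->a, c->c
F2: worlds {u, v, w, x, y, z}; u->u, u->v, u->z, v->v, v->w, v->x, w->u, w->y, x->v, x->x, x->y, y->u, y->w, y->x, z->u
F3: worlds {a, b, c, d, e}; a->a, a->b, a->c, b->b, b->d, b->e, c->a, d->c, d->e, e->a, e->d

F1

This is the axiom for shift-reflexivity; its first-order frame correspondent is forall x forall y (Rxy -> Ryy).
F1: condition met.
F2: fails — Ruz but not Rzz.
F3: fails — Rde but not Ree.
Valid on: F1.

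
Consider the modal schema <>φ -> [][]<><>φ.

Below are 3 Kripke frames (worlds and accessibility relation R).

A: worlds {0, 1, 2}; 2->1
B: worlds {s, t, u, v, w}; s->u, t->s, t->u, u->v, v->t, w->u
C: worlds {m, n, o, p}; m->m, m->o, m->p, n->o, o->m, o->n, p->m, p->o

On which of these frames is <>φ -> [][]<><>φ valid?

The schema corresponds to a generalized confluence (Geach) condition: forall x forall y forall z ((xRy & x R^2 z) -> exists w (y = w & z R^2 w)).
A: ✓.
B: fails — tRs, tR²u but no w* with s=w* and uR²w*.
C: fails — mRo, mR²n but no w with o=w and nR²w.

A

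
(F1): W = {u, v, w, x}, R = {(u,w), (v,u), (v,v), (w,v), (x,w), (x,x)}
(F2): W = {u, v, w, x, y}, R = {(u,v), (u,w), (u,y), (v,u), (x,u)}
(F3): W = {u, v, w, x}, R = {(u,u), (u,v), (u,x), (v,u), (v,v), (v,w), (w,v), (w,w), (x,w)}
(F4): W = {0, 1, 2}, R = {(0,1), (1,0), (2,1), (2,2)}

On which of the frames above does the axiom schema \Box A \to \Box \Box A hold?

Frame correspondent (Sahlqvist): \forall x \forall y \forall z (Rxy \wedge Ryz \to Rxz) — i.e. transitivity.
(F1): fails — Rxw and Rwv but not Rxv.
(F2): fails — Ruv and Rvu but not Ruu.
(F3): fails — Ruv and Rvw but not Ruw.
(F4): fails — R01 and R10 but not R00.
Valid on no frame.

none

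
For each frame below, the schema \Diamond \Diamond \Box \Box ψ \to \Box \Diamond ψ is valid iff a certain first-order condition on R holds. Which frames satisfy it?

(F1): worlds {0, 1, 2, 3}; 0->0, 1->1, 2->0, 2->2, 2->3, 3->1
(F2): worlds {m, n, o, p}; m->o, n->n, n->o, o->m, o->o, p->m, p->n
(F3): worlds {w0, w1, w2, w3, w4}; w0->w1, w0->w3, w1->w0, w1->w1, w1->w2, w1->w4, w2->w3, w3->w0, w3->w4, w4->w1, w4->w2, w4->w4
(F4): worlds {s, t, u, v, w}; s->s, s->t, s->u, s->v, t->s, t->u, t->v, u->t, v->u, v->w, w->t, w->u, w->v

The schema corresponds to a generalized confluence (Geach) condition: \forall x \forall y \forall z ((x R^2 y \wedge xRz) \to \exists w (y R^2 w \wedge zRw)).
(F1): fails — 2R²0, 2R3 but no w with 0R²w and 3Rw.
(F2): condition met.
(F3): fails — w1R²w0, w1Rw2 but no w with w0R²w and w2Rw.
(F4): fails — sR²u, sRu but no w* with uR²w* and uRw*.

(F2)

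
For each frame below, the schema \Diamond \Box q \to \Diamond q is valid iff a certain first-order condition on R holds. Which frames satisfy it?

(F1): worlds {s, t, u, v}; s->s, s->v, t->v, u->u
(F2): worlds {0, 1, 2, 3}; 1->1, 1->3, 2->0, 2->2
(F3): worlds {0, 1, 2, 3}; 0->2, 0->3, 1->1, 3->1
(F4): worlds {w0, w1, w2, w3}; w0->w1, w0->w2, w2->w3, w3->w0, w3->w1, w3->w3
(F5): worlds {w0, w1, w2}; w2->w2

The schema corresponds to a generalized confluence (Geach) condition: \forall x \forall y (xRy \to \exists w (yRw \wedge xRw)).
(F1): fails — sRv but no w with vRw and sRw.
(F2): fails — 1R3 but no w with 3Rw and 1Rw.
(F3): fails — 0R2 but no w with 2Rw and 0Rw.
(F4): fails — w0Rw1 but no w with w1Rw and w0Rw.
(F5): satisfies the condition.
Valid on: (F5).

(F5)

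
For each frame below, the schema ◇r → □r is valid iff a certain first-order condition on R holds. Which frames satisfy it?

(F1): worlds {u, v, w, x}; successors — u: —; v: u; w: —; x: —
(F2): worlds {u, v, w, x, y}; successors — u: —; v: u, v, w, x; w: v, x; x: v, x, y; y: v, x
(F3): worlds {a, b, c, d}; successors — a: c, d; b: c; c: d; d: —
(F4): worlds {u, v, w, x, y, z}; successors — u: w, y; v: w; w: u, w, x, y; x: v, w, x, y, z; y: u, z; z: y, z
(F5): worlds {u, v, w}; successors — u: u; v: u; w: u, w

(F1)

This is the axiom for partial functionality; its first-order frame correspondent is ∀x ∀y ∀z (Rxy ∧ Rxz → y = z).
(F1): ✓.
(F2): fails — v sees both u and v.
(F3): fails — a sees both c and d.
(F4): fails — u sees both w and y.
(F5): fails — w sees both u and w.
Valid on: (F1).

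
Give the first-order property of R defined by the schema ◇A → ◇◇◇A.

This is a Sahlqvist (Geach-type) schema ◇^1□^0A → □^0◇^3A.
Minimal-valuation argument: fix x; take any y with xR^1y and any z with xR^0z. Set V(A) to the set of worlds R-reachable from y in exactly 0 steps. Then □^0A holds at y, so the antecedent holds at x; validity forces ◇^3A at z, giving a w with zR^3w and yR^0w.
First-order correspondent: ∀x ∀y (xRy → ∃w (y = w ∧ xR³w)).

∀x ∀y (xRy → ∃w (y = w ∧ xR³w))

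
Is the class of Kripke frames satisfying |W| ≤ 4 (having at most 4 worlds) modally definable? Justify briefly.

If a class were modally definable it would be closed under disjoint unions (Goldblatt–Thomason).
Any modal formula valid on each of 5 disjoint one-world frames is valid on their disjoint union (validity is preserved under disjoint unions). Each one-world frame has |W|=1≤4, but the union has |W|=5.
Hence having at most 4 worlds is not modally definable.

Not definable by any modal formula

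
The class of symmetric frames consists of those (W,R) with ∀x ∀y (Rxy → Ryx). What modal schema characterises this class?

ψ → □◇ψ

A defining formula is ψ → □◇ψ (the B axiom).
Suppose ψ→□◇ψ is valid. Take Rxy and set V(ψ)={x}. Then ψ at x, so □◇ψ at x, so ◇ψ at y, so some z with Ryz has ψ; z=x, i.e. Ryx.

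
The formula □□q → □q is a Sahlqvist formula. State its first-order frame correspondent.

Suppose □□q→□q is valid. Take Rxy and set V(q)={w : xR²w}. Then □□q at x, so □q at x, so q at y, i.e. ∃z(Rxz∧Rzy).

Density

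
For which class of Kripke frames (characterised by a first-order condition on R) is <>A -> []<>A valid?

Suppose ◇A→□◇A is valid. Take Rxy, Rxz and set V(A)={y}. Then ◇A at x, so □◇A at x, so ◇A at z, so some w with Rzw has A; w=y, i.e. Rzy. By symmetry of the argument, Ryz.
Conversely, any frame satisfying forall x forall y forall z (Rxy & Rxz -> Ryz) validates the schema.
Frame condition: forall x forall y forall z (Rxy & Rxz -> Ryz).

the Euclidean property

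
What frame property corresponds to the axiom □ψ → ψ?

Reflexivity

This schema is the T axiom.
It corresponds to reflexivity: ∀x Rxx.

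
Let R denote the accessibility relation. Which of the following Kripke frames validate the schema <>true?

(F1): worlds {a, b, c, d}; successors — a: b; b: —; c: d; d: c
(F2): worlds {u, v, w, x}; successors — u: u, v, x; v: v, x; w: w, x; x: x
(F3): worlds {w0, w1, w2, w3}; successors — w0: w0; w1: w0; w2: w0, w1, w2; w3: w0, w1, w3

(F2), (F3)

This is the axiom for seriality; its first-order frame correspondent is forall x exists y Rxy.
(F1): fails — world b has no successor.
(F2): ✓.
(F3): ✓.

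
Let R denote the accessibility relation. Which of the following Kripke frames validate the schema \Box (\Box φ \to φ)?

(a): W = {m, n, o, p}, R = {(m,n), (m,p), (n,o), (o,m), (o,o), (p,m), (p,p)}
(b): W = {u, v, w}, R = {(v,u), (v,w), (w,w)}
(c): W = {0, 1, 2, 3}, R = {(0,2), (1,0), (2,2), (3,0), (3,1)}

This is the axiom for shift-reflexivity; its first-order frame correspondent is \forall x \forall y (Rxy \to Ryy).
(a): fails — Rom but not Rmm.
(b): fails — Rvu but not Ruu.
(c): fails — R10 but not R00.
Valid on no frame.

none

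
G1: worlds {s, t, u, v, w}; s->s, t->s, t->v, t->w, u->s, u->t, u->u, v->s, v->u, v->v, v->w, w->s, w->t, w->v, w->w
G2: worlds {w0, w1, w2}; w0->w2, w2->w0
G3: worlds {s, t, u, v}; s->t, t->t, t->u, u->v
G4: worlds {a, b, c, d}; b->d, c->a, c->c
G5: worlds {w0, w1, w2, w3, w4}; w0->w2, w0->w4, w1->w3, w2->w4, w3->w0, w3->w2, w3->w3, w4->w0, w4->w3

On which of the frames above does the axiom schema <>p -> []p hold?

The schema corresponds to partial functionality: forall x forall y forall z (Rxy & Rxz -> y = z).
G1: fails — t sees both s and v.
G2: satisfies the condition.
G3: fails — t sees both t and u.
G4: fails — c sees both a and c.
G5: fails — w0 sees both w2 and w4.

G2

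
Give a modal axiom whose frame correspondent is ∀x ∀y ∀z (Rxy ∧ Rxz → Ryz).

This is the Euclidean property; the standard corresponding axiom is 5: ◇r → □◇r.
Suppose ◇r→□◇r is valid. Take Rxy, Rxz and set V(r)={y}. Then ◇r at x, so □◇r at x, so ◇r at z, so some w with Rzw has r; w=y, i.e. Rzy. By symmetry of the argument, Ryz.

◇r → □◇r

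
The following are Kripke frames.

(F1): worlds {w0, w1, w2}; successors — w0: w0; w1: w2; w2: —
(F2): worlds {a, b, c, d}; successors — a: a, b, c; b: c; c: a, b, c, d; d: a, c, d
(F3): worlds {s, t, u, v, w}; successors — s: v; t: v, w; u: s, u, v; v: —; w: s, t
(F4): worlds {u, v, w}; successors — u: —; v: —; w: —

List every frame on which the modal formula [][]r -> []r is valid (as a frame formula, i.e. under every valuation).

(F2), (F4)

Frame correspondent (Sahlqvist): forall x forall y (Rxy -> exists z (Rxz & Rzy)) — i.e. density.
(F1): fails — Rw1w2 but no z with Rw1z and Rzw2.
(F2): condition met.
(F3): fails — Rwt but no z with Rwz and Rzt.
(F4): condition met.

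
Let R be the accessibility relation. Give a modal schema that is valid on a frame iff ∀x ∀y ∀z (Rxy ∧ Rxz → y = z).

The condition is partial functionality. The CD schema ◇ψ → □ψ defines it.
Suppose ◇ψ→□ψ is valid. Take Rxy, Rxz and set V(ψ)={y}. Then ◇ψ at x, so □ψ at x, so ψ at z, i.e. z=y.

◇ψ → □ψ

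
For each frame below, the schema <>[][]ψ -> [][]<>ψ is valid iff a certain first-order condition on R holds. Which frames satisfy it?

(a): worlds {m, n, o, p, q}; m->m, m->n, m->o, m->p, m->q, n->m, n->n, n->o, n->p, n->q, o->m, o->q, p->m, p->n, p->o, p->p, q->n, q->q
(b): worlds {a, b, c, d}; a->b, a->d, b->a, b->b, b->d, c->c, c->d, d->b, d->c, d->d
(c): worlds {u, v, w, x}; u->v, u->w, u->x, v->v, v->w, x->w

(a), (b)

The schema corresponds to a generalized confluence (Geach) condition: forall x forall y forall z ((xRy & x R^2 z) -> exists w (y R^2 w & zRw)).
(a): ✓.
(b): ✓.
(c): fails — uRv, uR²w but no t with vR²t and wRt.
Valid on: (a), (b).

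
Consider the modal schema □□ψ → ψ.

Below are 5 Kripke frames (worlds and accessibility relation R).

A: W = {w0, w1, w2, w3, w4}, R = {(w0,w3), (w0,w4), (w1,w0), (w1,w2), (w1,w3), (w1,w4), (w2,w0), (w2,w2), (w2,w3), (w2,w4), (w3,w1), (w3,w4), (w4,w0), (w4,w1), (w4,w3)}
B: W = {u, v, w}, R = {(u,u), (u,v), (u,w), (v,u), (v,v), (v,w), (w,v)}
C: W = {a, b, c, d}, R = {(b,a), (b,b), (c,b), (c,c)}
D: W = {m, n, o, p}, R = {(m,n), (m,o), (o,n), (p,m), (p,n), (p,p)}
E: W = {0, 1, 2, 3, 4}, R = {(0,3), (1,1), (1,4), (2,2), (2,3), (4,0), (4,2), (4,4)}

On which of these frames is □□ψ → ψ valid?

This is the axiom for a generalized confluence (Geach) condition; its first-order frame correspondent is ∀x ∃w (xR²w ∧ x = w).
A: satisfies the condition.
B: satisfies the condition.
C: fails — at a but no w with aR²w and a=w.
D: fails — at m but no w with mR²w and m=w.
E: fails — at 0 but no w with 0R²w and 0=w.
Valid on: A, B.

A, B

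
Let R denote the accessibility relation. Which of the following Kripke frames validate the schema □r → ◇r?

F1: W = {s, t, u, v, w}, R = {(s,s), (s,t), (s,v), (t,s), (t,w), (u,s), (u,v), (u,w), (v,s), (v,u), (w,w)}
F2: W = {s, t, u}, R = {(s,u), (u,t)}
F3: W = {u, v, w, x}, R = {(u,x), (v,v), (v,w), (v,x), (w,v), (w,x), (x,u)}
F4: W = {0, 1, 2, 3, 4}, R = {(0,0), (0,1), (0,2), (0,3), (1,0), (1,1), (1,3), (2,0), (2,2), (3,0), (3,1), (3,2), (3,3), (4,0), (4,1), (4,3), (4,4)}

F1, F3, F4

The schema corresponds to seriality: ∀x ∃y Rxy.
F1: satisfies the condition.
F2: fails — world t has no successor.
F3: satisfies the condition.
F4: satisfies the condition.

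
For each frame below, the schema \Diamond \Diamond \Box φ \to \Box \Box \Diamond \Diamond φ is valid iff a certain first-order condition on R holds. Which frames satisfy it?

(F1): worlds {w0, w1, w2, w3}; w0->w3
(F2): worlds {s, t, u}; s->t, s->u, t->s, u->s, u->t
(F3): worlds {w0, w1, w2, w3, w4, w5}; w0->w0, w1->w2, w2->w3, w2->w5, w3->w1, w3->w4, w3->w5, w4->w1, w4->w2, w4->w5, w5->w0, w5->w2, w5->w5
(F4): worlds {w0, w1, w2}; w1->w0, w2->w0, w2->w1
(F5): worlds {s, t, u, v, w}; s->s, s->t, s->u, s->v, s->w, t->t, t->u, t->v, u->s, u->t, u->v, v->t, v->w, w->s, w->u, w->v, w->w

(F1), (F5)

Frame correspondent (Sahlqvist): \forall x \forall y \forall z ((x R^2 y \wedge x R^2 z) \to \exists w (yRw \wedge z R^2 w)) — i.e. a generalized confluence (Geach) condition.
(F1): ✓.
(F2): fails — sR²t, sR²t but no w with tRw and tR²w.
(F3): fails — w2R²w0, w2R²w1 but no w with w0Rw and w1R²w.
(F4): fails — w2R²w0, w2R²w0 but no w with w0Rw and w0R²w.
(F5): ✓.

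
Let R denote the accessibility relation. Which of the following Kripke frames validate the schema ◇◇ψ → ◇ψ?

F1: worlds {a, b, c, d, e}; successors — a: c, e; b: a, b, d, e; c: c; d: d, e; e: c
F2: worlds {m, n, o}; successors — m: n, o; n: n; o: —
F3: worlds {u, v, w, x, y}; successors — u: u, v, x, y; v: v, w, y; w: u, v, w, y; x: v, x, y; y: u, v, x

F2

The schema corresponds to a generalized confluence (Geach) condition: ∀x ∀y (xR²y → ∃w (y = w ∧ xRw)).
F1: fails — bR²c but no w with c=w and bRw.
F2: satisfies the condition.
F3: fails — uR²w but no t with w=t and uRt.
Valid on: F2.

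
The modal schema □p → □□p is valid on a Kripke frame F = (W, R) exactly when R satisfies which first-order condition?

Suppose □p→□□p is valid. Take Rxy, Ryz and set V(p)={w : Rxw}. Then □p at x, so □□p at x, so □p at y, so p at z, i.e. Rxz.

transitivity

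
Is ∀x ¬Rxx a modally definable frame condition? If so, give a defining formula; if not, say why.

Not modally definable

Modal frame validity is preserved under surjective bounded morphisms.
The 2-cycle (worlds 0,1 with 0→1→0) is irreflexive, and the map sending every world to a single reflexive point • is a surjective bounded morphism (forth: every edge maps to (•,•); back: every world has a successor). So any modal formula valid on the 2-cycle is also valid on the reflexive point, which is not irreflexive.
Hence irreflexivity is not modally definable.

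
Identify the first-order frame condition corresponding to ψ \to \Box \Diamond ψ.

symmetry: \forall x \forall y (Rxy \to Ryx)

Suppose ψ→□◇ψ is valid. Take Rxy and set V(ψ)={x}. Then ψ at x, so □◇ψ at x, so ◇ψ at y, so some z with Ryz has ψ; z=x, i.e. Ryx.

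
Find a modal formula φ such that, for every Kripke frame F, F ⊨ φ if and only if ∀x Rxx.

□r → r

A defining formula is □r → r (the T axiom).
Suppose □r→r is valid. At any x set V(r)={w : Rxw}. Then □r holds at x, so r holds at x, i.e. Rxx.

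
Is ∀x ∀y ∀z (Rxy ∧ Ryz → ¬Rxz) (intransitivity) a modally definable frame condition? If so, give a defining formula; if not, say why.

Any modally definable frame class is closed under surjective bounded morphisms.
The 5-cycle (worlds a,b,c,d,e with a→b→c→d→e→a) is intransitive. Mapping every world to a single reflexive point • is a surjective bounded morphism; the reflexive point is not intransitive (R••∧R•• but R••).
So no modal formula (or set of formulas) defines exactly the intransitive frames.

Not definable by any modal formula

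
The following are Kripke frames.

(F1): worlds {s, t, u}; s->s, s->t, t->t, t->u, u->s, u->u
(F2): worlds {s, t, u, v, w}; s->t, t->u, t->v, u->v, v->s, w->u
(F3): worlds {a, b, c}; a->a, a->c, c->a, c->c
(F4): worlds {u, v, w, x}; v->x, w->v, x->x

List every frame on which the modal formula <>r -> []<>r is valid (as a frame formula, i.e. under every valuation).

This is the axiom for the Euclidean property; its first-order frame correspondent is forall x forall y forall z (Rxy & Rxz -> Ryz).
(F1): fails — Rst and Rss but not Rts.
(F2): fails — Rst and Rst but not Rtt.
(F3): ✓.
(F4): fails — Rwv and Rwv but not Rvv.
Valid on: (F3).

(F3)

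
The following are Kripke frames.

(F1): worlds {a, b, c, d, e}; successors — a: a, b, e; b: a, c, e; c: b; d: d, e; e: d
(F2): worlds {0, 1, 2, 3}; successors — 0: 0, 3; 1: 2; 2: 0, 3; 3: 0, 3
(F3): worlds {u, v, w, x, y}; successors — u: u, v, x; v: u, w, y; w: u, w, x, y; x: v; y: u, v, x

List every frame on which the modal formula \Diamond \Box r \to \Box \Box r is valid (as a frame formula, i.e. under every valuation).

(F2)

The schema corresponds to a generalized confluence (Geach) condition: \forall x \forall y \forall z ((xRy \wedge x R^2 z) \to \exists w (yRw \wedge z = w)).
(F1): fails — aRa, aR²c but no w with aRw and c=w.
(F2): ✓.
(F3): fails — uRu, uR²w but no t with uRt and w=t.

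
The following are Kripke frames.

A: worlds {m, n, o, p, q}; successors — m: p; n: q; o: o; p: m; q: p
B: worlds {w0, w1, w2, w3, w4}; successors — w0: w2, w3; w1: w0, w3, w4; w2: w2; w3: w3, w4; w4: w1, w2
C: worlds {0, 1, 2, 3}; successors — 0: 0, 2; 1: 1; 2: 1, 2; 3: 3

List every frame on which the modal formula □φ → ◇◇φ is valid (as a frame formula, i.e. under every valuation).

B, C

This is the axiom for a generalized confluence (Geach) condition; its first-order frame correspondent is ∀x ∃w (xRw ∧ xR²w).
A: fails — at m but no w with mRw and mR²w.
B: ✓.
C: ✓.
Valid on: B, C.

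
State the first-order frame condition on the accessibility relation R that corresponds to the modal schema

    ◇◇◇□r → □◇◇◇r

∀x ∀y ∀z ((xR³y ∧ xRz) → ∃w (yRw ∧ zR³w))

This is a Sahlqvist (Geach-type) schema ◇^3□^1r → □^1◇^3r.
First-order correspondent: ∀x ∀y ∀z ((xR³y ∧ xRz) → ∃w (yRw ∧ zR³w)).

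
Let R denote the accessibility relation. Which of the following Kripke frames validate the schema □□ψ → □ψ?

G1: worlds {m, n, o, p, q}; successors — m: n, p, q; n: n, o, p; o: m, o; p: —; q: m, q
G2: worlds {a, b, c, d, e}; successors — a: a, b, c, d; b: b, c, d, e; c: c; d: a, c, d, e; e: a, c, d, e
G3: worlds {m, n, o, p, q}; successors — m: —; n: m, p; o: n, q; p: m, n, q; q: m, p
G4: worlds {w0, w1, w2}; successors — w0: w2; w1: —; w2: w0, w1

The schema corresponds to density: ∀x ∀y (Rxy → ∃z (Rxz ∧ Rzy)).
G1: holds.
G2: holds.
G3: fails — Ron but no z with Roz and Rzn.
G4: fails — Rw0w2 but no z with Rw0z and Rzw2.
Valid on: G1, G2.

G1, G2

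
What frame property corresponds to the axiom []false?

□⊥ is valid iff no world has any successor (otherwise □⊥ fails at any world with one).
Conversely, any frame satisfying forall x forall y ~Rxy validates the schema.
Frame condition: forall x forall y ~Rxy.

emptiness of R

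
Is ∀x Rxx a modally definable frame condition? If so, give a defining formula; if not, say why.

This is a Sahlqvist condition; the T axiom □q → q defines it.
Suppose □q→q is valid. At any x set V(q)={w : Rxw}. Then □q holds at x, so q holds at x, i.e. Rxx.

Definable; □q → q defines it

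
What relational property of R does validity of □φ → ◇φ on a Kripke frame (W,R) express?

Seriality

Suppose □φ→◇φ is valid. At any x set V(φ)=W. Then □φ at x, so ◇φ at x, so x has a successor.
The converse is a direct semantic check.
So the correspondent is seriality.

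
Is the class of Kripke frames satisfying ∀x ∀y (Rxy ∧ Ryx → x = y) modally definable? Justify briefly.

No

Modal frame validity is preserved under surjective bounded morphisms.
The 8-cycle (worlds w0,w1,w2,w3,w4,w5,w6,w7 with w0→w1→w2→w3→w4→w5→w6→w7→w0) is antisymmetric. Sending even-indexed worlds to • and odd-indexed worlds to ∘ is a surjective bounded morphism onto the two-world frame with •↔∘, which is not antisymmetric.
So the class is not modally definable.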